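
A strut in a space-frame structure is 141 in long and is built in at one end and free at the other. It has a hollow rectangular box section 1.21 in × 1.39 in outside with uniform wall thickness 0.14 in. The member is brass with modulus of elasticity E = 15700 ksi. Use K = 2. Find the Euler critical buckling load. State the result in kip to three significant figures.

P_cr ≈ 0.255 kip

Inner dimensions: h_i = 1.39 − 2×0.14 = 1.110 in, b_i = 1.21 − 2×0.14 = 0.9300 in
Weak-axis I_min = (h_o·b_o³ − h_i·b_i³)/12 with b_o = 1.21, b_i = 0.9300 in (shorter outer/inner sides).
I_min = (1.39×1.21³ − 1.110×0.9300³)/12 = 0.1308 in⁴
Effective length L_e = K·L = 2 × 141 = 282.0 in
P_cr = π²EI / L_e² = π² × 15700×10³ × 0.1308 / 282.0² = 254.9 lb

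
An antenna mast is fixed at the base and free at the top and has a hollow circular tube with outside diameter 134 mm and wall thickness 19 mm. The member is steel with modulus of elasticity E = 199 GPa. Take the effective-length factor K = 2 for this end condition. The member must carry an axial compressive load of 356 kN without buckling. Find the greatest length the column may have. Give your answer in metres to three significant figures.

L_max ≈ 4.01 m

Inner diameter d_i = 134 − 2×19 = 96.00 mm
I = π(d_o⁴ − d_i⁴)/64 = π(134⁴ − 96.00⁴)/64 = 1.166×10^7 mm⁴
I = 1.166×10^-5 m⁴
At the buckling limit P_cr = P = 3.560×10^5 N
From P_cr = π²EI/(K·L)²:  L = (1/K)·√(π²EI/P_cr) = (1/2)·√(π²×1.99×10^11×1.166×10^-5/3.560×10^5)
L = 4.01 m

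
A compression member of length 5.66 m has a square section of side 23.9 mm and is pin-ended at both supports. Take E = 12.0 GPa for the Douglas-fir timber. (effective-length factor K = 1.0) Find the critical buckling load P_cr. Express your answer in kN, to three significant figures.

P_cr ≈ 0.101 kN

I = a⁴/12 = 23.9⁴/12 = 2.719×10^4 mm⁴
I = 2.719×10^4 mm⁴ = 2.719×10^-8 m⁴
Effective length L_e = K·L = 1 × 5.66 = 5.660 m
P_cr = π²EI / L_e² = π² × 12.0×10⁹ × 2.719×10^-8 / 5.660² = 100.5 N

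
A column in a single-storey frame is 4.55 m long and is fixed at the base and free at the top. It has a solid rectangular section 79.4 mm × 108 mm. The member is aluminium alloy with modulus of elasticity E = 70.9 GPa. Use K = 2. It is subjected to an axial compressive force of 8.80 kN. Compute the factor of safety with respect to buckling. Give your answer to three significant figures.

n ≈ 4.33

Buckling occurs about the weak axis: I_min = h·b³/12 with b = 79.4 mm (the shorter side).
I_min = 108×79.4³/12 = 4.505×10^6 mm⁴
I = 4.505×10^6 mm⁴ = 4.505×10^-6 m⁴
Effective length L_e = K·L = 2 × 4.55 = 9.100 m
P_cr = π²EI / L_e² = π² × 70.9×10⁹ × 4.505×10^-6 / 9.100² = 3.807×10^4 N
Factor of safety n = P_cr / P = 38.069 / 8.80 = 4.33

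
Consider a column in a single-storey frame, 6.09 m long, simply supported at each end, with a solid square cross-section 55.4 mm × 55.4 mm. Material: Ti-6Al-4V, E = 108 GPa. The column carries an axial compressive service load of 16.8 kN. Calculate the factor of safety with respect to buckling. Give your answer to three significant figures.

n ≈ 1.34

I = a⁴/12 = 55.4⁴/12 = 7.850×10^5 mm⁴
I = 7.850×10^5 mm⁴ = 7.850×10^-7 m⁴
Effective length L_e = K·L = 1 × 6.09 = 6.090 m
P_cr = π²EI / L_e² = π² × 108×10⁹ × 7.850×10^-7 / 6.090² = 2.256×10^4 N
Factor of safety n = P_cr / P = 22.560 / 16.8 = 1.34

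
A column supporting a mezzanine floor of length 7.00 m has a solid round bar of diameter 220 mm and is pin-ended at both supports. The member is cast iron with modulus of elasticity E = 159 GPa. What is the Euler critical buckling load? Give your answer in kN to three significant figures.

P_cr ≈ 3680 kN

I = πd⁴/64 = π×220⁴/64 = 1.150×10^8 mm⁴
I = 1.150×10^8 mm⁴ = 1.150×10^-4 m⁴
Effective length L_e = K·L = 1 × 7.00 = 7.000 m
P_cr = π²EI / L_e² = π² × 159×10⁹ × 1.150×10^-4 / 7.000² = 3.683×10^6 N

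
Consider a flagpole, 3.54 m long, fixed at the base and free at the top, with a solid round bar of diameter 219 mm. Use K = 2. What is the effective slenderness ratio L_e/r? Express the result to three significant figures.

λ ≈ 129

I = πd⁴/64 = π×219⁴/64 = 1.129×10^8 mm⁴
A = 3.767×10^4 mm²;  r_min = √(I/A) = √(1.129×10^8/3.767×10^4) = 54.75 mm
L_e = K·L = 2 × 3.54 m = 7.080 m = 7080.0 mm
λ = L_e / r_min = 7080.0 / 54.75 = 129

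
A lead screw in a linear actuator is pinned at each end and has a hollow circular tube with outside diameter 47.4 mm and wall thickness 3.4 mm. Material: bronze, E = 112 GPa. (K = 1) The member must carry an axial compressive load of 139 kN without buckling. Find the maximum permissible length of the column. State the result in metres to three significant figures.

L_max ≈ 0.954 m

Inner diameter d_i = 47.4 − 2×3.4 = 40.60 mm
I = π(d_o⁴ − d_i⁴)/64 = π(47.4⁴ − 40.60⁴)/64 = 1.144×10^5 mm⁴
I = 1.144×10^-7 m⁴
At the buckling limit P_cr = P = 1.390×10^5 N
From P_cr = π²EI/(K·L)²:  L = (1/K)·√(π²EI/P_cr) = (1/1)·√(π²×1.12×10^11×1.144×10^-7/1.390×10^5)
L = 0.954 m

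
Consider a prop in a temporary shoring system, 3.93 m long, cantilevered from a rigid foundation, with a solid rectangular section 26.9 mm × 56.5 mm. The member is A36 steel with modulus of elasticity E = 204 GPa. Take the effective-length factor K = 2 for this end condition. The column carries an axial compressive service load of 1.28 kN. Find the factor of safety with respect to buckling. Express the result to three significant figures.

Buckling occurs about the weak axis: I_min = h·b³/12 with b = 26.9 mm (the shorter side).
I_min = 56.5×26.9³/12 = 9.165×10^4 mm⁴
I = 9.165×10^4 mm⁴ = 9.165×10^-8 m⁴
Effective length L_e = K·L = 2 × 3.93 = 7.860 m
P_cr = π²EI / L_e² = π² × 204×10⁹ × 9.165×10^-8 / 7.860² = 2.987×10^3 N
Factor of safety n = P_cr / P = 2.9868 / 1.28 = 2.33

n ≈ 2.33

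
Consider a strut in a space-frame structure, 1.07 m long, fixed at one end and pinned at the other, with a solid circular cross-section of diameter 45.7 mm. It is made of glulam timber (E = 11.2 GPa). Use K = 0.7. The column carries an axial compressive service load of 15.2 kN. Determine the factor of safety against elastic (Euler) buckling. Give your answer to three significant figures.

I = πd⁴/64 = π×45.7⁴/64 = 2.141×10^5 mm⁴
I = 2.141×10^5 mm⁴ = 2.141×10^-7 m⁴
Effective length L_e = K·L = 0.7 × 1.07 = 0.7490 m
P_cr = π²EI / L_e² = π² × 11.2×10⁹ × 2.141×10^-7 / 0.7490² = 4.219×10^4 N
Factor of safety n = P_cr / P = 42.188 / 15.2 = 2.78

n ≈ 2.78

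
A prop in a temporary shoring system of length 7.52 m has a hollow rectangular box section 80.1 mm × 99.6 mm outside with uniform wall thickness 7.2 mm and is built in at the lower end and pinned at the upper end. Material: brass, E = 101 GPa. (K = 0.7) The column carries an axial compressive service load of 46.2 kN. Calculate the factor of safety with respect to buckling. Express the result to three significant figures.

n ≈ 1.75

Inner dimensions: h_i = 99.6 − 2×7.2 = 85.20 mm, b_i = 80.1 − 2×7.2 = 65.70 mm
Weak-axis I_min = (h_o·b_o³ − h_i·b_i³)/12 with b_o = 80.1, b_i = 65.70 mm (shorter outer/inner sides).
I_min = (99.6×80.1³ − 85.20×65.70³)/12 = 2.252×10^6 mm⁴
I = 2.252×10^6 mm⁴ = 2.252×10^-6 m⁴
Effective length L_e = K·L = 0.7 × 7.52 = 5.264 m
P_cr = π²EI / L_e² = π² × 101×10⁹ × 2.252×10^-6 / 5.264² = 8.102×10^4 N
Factor of safety n = P_cr / P = 81.015 / 46.2 = 1.75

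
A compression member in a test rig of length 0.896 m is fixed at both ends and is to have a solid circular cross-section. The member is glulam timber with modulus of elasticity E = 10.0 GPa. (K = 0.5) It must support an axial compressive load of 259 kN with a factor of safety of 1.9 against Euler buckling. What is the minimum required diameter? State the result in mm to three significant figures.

Required P_cr = n·P = 1.9 × 259 = 492.1 kN
L_e = K·L = 0.5 × 0.896 = 0.4480 m
Required I = P_cr·L_e²/(π²E) = 4.921×10^5 × 0.4480² / (π² × 1.00×10^10) = 1.001×10^-6 m⁴
I_req = 1.001×10^6 mm⁴
Solid circle: I = πd⁴/64  ⇒  d = (64I/π)^(1/4) = (64×1.001×10^6/π)^(1/4) = 67.2 mm

d ≈ 67.2 mm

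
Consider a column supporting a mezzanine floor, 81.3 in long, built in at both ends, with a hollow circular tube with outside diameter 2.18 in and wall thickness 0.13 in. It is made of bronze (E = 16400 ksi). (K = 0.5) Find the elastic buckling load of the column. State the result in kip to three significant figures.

P_cr ≈ 43.3 kip

Inner diameter d_i = 2.18 − 2×0.13 = 1.920 in
I = π(d_o⁴ − d_i⁴)/64 = π(2.18⁴ − 1.920⁴)/64 = 0.4416 in⁴
Effective length L_e = K·L = 0.5 × 81.3 = 40.65 in
P_cr = π²EI / L_e² = π² × 16400×10³ × 0.4416 / 40.65² = 4.325×10^4 lb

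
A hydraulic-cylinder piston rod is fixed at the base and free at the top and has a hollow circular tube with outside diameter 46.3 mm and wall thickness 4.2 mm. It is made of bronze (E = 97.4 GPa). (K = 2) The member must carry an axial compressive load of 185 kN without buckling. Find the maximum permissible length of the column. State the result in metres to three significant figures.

Inner diameter d_i = 46.3 − 2×4.2 = 37.90 mm
I = π(d_o⁴ − d_i⁴)/64 = π(46.3⁴ − 37.90⁴)/64 = 1.243×10^5 mm⁴
I = 1.243×10^-7 m⁴
At the buckling limit P_cr = P = 1.850×10^5 N
From P_cr = π²EI/(K·L)²:  L = (1/K)·√(π²EI/P_cr) = (1/2)·√(π²×9.74×10^10×1.243×10^-7/1.850×10^5)
L = 0.402 m

L_max ≈ 0.402 m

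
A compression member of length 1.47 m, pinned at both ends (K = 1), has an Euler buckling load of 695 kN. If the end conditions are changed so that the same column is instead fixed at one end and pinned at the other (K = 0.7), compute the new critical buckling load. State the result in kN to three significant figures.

P_cr ≈ 1420 kN

P_cr ∝ 1/K², so P_cr,new = P_cr,old × (K_old/K_new)² = 695 × (1/0.7)²
= 695 × 2.041 = 1420 kN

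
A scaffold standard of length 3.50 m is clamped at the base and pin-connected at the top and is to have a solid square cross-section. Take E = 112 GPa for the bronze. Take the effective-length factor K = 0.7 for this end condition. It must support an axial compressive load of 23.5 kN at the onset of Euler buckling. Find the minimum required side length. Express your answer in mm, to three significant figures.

a ≈ 35.2 mm

L_e = K·L = 0.7 × 3.50 = 2.450 m
Required I = P_cr·L_e²/(π²E) = 2.350×10^4 × 2.450² / (π² × 1.12×10^11) = 1.276×10^-7 m⁴
I_req = 1.276×10^5 mm⁴
Solid square: I = a⁴/12  ⇒  a = (12I)^(1/4) = (12×1.276×10^5)^(1/4) = 35.2 mm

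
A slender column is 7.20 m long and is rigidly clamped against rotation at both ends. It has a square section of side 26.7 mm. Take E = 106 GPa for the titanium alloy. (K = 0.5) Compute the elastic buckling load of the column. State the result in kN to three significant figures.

P_cr ≈ 3.42 kN

I = a⁴/12 = 26.7⁴/12 = 4.235×10^4 mm⁴
I = 4.235×10^4 mm⁴ = 4.235×10^-8 m⁴
Effective length L_e = K·L = 0.5 × 7.20 = 3.600 m
P_cr = π²EI / L_e² = π² × 106×10⁹ × 4.235×10^-8 / 3.600² = 3.419×10^3 N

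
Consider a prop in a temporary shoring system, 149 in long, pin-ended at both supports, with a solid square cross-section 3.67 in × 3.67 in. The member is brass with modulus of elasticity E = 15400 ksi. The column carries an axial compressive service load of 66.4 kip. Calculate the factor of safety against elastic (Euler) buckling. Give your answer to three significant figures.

n ≈ 1.56

I = a⁴/12 = 3.67⁴/12 = 15.12 in⁴
Effective length L_e = K·L = 1 × 149 = 149.0 in
P_cr = π²EI / L_e² = π² × 15400×10³ × 15.12 / 149.0² = 1.035×10^5 lb
Factor of safety n = P_cr / P = 103.50 / 66.4 = 1.56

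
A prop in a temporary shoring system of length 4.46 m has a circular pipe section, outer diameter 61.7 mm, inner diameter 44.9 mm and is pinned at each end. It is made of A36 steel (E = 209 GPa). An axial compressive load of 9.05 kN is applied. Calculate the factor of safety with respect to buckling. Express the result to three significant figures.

d_o = 61.7 mm, d_i = 44.9 mm
I = π(d_o⁴ − d_i⁴)/64 = π(61.7⁴ − 44.90⁴)/64 = 5.119×10^5 mm⁴
I = 5.119×10^5 mm⁴ = 5.119×10^-7 m⁴
Effective length L_e = K·L = 1 × 4.46 = 4.460 m
P_cr = π²EI / L_e² = π² × 209×10⁹ × 5.119×10^-7 / 4.460² = 5.308×10^4 N
Factor of safety n = P_cr / P = 53.083 / 9.05 = 5.87

n ≈ 5.87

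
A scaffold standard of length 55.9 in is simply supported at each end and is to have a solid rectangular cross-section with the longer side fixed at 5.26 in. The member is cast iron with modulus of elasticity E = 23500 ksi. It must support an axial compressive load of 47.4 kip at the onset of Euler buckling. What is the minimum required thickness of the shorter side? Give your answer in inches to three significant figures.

L_e = K·L = 1 × 55.9 = 55.90 in
Required I = P_cr·L_e²/(π²E) = 4.740×10^4 × 55.90² / (π² × 2.35×10^7) = 0.6386 in⁴
Rectangle, weak axis: I_min = h·b³/12 with h = 5.26 in fixed  ⇒  b = (12I/h)^(1/3) = 1.13 in

b ≈ 1.13 in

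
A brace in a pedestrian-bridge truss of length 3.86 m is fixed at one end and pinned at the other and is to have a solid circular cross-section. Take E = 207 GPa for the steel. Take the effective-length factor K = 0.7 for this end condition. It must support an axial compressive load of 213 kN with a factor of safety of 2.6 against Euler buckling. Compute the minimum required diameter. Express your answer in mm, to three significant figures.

d ≈ 79.7 mm

Required P_cr = n·P = 2.6 × 213 = 553.8 kN
L_e = K·L = 0.7 × 3.86 = 2.702 m
Required I = P_cr·L_e²/(π²E) = 5.538×10^5 × 2.702² / (π² × 2.07×10^11) = 1.979×10^-6 m⁴
I_req = 1.979×10^6 mm⁴
Solid circle: I = πd⁴/64  ⇒  d = (64I/π)^(1/4) = (64×1.979×10^6/π)^(1/4) = 79.7 mm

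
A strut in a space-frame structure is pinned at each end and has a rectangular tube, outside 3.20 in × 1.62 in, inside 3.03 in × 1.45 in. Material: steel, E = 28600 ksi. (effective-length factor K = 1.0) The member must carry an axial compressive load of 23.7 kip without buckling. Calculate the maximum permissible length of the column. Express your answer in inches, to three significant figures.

Weak-axis I_min = (h_o·b_o³ − h_i·b_i³)/12 with b_o = 1.62, b_i = 1.450 in (shorter outer/inner sides).
I_min = (3.20×1.62³ − 3.030×1.450³)/12 = 0.3640 in⁴
At the buckling limit P_cr = P = 2.370×10^4 lb
From P_cr = π²EI/(K·L)²:  L = (1/K)·√(π²EI/P_cr) = (1/1)·√(π²×2.86×10^7×0.3640/2.370×10^4)
L = 65.8 in

L_max ≈ 65.8 in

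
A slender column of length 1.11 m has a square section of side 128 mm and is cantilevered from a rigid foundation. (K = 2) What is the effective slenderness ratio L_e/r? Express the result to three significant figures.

λ ≈ 60.1

For a square r = a/√12 = 128/√12 = 36.95 mm
L_e = K·L = 2 × 1.11 m = 2.220 m = 2220.0 mm
λ = L_e / r_min = 2220.0 / 36.95 = 60.1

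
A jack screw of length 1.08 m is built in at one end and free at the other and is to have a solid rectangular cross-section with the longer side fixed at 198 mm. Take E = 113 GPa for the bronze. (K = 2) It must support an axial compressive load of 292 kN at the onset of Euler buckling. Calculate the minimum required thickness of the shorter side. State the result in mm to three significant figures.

L_e = K·L = 2 × 1.08 = 2.160 m
Required I = P_cr·L_e²/(π²E) = 2.920×10^5 × 2.160² / (π² × 1.13×10^11) = 1.222×10^-6 m⁴
I_req = 1.222×10^6 mm⁴
Rectangle, weak axis: I_min = h·b³/12 with h = 198 mm fixed  ⇒  b = (12I/h)^(1/3) = 42.0 mm

b ≈ 42.0 mm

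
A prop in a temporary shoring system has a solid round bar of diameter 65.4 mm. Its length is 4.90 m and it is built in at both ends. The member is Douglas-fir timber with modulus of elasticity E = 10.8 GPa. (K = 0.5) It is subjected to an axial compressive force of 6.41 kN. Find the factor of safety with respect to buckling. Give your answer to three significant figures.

I = πd⁴/64 = π×65.4⁴/64 = 8.980×10^5 mm⁴
I = 8.980×10^5 mm⁴ = 8.980×10^-7 m⁴
Effective length L_e = K·L = 0.5 × 4.90 = 2.450 m
P_cr = π²EI / L_e² = π² × 10.8×10⁹ × 8.980×10^-7 / 2.450² = 1.595×10^4 N
Factor of safety n = P_cr / P = 15.947 / 6.41 = 2.49

n ≈ 2.49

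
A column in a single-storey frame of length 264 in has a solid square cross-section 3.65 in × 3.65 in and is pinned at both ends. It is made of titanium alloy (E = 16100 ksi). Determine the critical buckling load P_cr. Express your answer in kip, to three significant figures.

I = a⁴/12 = 3.65⁴/12 = 14.79 in⁴
Effective length L_e = K·L = 1 × 264 = 264.0 in
P_cr = π²EI / L_e² = π² × 16100×10³ × 14.79 / 264.0² = 3.372×10^4 lb

P_cr ≈ 33.7 kip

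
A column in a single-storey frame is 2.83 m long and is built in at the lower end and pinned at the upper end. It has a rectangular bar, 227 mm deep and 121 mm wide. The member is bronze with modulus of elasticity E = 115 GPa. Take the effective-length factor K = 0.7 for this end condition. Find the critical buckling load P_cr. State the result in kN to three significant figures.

Buckling occurs about the weak axis: I_min = h·b³/12 with b = 121 mm (the shorter side).
I_min = 227×121³/12 = 3.351×10^7 mm⁴
I = 3.351×10^7 mm⁴ = 3.351×10^-5 m⁴
Effective length L_e = K·L = 0.7 × 2.83 = 1.981 m
P_cr = π²EI / L_e² = π² × 115×10⁹ × 3.351×10^-5 / 1.981² = 9.692×10^6 N

P_cr ≈ 9690 kN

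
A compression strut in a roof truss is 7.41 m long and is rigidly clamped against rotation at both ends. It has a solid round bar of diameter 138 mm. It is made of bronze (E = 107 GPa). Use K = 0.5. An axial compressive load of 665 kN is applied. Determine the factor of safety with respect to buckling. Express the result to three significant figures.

n ≈ 2.06

I = πd⁴/64 = π×138⁴/64 = 1.780×10^7 mm⁴
I = 1.780×10^7 mm⁴ = 1.780×10^-5 m⁴
Effective length L_e = K·L = 0.5 × 7.41 = 3.705 m
P_cr = π²EI / L_e² = π² × 107×10⁹ × 1.780×10^-5 / 3.705² = 1.370×10^6 N
Factor of safety n = P_cr / P = 1369.6 / 665 = 2.06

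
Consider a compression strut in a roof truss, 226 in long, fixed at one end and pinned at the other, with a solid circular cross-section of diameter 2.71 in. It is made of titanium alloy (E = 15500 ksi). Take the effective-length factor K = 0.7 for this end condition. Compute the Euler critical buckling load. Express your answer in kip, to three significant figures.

I = πd⁴/64 = π×2.71⁴/64 = 2.648 in⁴
Effective length L_e = K·L = 0.7 × 226 = 158.2 in
P_cr = π²EI / L_e² = π² × 15500×10³ × 2.648 / 158.2² = 1.618×10^4 lb

P_cr ≈ 16.2 kip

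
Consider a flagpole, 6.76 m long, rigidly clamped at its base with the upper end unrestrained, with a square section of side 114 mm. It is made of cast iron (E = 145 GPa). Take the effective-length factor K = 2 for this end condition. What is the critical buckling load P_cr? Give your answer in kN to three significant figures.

I = a⁴/12 = 114⁴/12 = 1.407×10^7 mm⁴
I = 1.407×10^7 mm⁴ = 1.407×10^-5 m⁴
Effective length L_e = K·L = 2 × 6.76 = 13.52 m
P_cr = π²EI / L_e² = π² × 145×10⁹ × 1.407×10^-5 / 13.52² = 1.102×10^5 N

P_cr ≈ 110 kN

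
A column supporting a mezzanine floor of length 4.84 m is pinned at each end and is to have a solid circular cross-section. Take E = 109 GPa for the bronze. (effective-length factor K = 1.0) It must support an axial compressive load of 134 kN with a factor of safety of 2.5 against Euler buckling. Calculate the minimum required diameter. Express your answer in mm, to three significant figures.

d ≈ 110 mm

Required P_cr = n·P = 2.5 × 134 = 335.0 kN
L_e = K·L = 1 × 4.84 = 4.840 m
Required I = P_cr·L_e²/(π²E) = 3.350×10^5 × 4.840² / (π² × 1.09×10^11) = 7.295×10^-6 m⁴
I_req = 7.295×10^6 mm⁴
Solid circle: I = πd⁴/64  ⇒  d = (64I/π)^(1/4) = (64×7.295×10^6/π)^(1/4) = 110 mm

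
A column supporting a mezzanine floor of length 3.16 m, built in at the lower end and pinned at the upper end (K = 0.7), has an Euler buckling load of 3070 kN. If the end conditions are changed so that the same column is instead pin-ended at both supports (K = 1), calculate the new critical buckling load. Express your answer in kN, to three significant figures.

P_cr ∝ 1/K², so P_cr,new = P_cr,old × (K_old/K_new)² = 3070 × (0.7/1)²
= 3070 × 0.4900 = 1500 kN

P_cr ≈ 1500 kN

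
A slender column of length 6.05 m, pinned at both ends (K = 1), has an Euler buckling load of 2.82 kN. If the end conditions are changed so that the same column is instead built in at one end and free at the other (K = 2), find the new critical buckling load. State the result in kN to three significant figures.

P_cr ∝ 1/K², so P_cr,new = P_cr,old × (K_old/K_new)² = 2.82 × (1/2)²
= 2.82 × 0.2500 = 0.705 kN

P_cr ≈ 0.705 kN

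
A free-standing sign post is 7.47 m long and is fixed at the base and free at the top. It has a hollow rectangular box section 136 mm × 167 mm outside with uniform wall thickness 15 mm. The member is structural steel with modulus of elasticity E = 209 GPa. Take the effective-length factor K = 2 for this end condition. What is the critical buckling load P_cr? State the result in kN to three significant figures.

Inner dimensions: h_i = 167 − 2×15 = 137.0 mm, b_i = 136 − 2×15 = 106.0 mm
Weak-axis I_min = (h_o·b_o³ − h_i·b_i³)/12 with b_o = 136, b_i = 106.0 mm (shorter outer/inner sides).
I_min = (167×136³ − 137.0×106.0³)/12 = 2.141×10^7 mm⁴
I = 2.141×10^7 mm⁴ = 2.141×10^-5 m⁴
Effective length L_e = K·L = 2 × 7.47 = 14.94 m
P_cr = π²EI / L_e² = π² × 209×10⁹ × 2.141×10^-5 / 14.94² = 1.979×10^5 N

P_cr ≈ 198 kN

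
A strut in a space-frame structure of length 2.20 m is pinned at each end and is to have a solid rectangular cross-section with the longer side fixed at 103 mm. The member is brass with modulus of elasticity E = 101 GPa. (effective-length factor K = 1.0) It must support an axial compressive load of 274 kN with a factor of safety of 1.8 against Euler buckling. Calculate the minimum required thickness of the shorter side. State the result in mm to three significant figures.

Required P_cr = n·P = 1.8 × 274 = 493.2 kN
L_e = K·L = 1 × 2.20 = 2.200 m
Required I = P_cr·L_e²/(π²E) = 4.932×10^5 × 2.200² / (π² × 1.01×10^11) = 2.395×10^-6 m⁴
I_req = 2.395×10^6 mm⁴
Rectangle, weak axis: I_min = h·b³/12 with h = 103 mm fixed  ⇒  b = (12I/h)^(1/3) = 65.3 mm

b ≈ 65.3 mm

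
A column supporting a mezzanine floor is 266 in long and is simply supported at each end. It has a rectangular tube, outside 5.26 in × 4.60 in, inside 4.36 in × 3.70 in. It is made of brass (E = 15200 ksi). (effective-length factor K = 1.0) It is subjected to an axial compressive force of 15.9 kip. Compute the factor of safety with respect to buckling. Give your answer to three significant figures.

Weak-axis I_min = (h_o·b_o³ − h_i·b_i³)/12 with b_o = 4.60, b_i = 3.700 in (shorter outer/inner sides).
I_min = (5.26×4.60³ − 4.360×3.700³)/12 = 24.26 in⁴
Effective length L_e = K·L = 1 × 266 = 266.0 in
P_cr = π²EI / L_e² = π² × 15200×10³ × 24.26 / 266.0² = 5.144×10^4 lb
Factor of safety n = P_cr / P = 51.440 / 15.9 = 3.24

n ≈ 3.24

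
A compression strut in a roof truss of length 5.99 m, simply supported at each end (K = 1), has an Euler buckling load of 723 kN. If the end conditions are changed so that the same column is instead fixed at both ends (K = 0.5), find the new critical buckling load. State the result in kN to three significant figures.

P_cr ≈ 2890 kN

P_cr ∝ 1/K², so P_cr,new = P_cr,old × (K_old/K_new)² = 723 × (1/0.5)²
= 723 × 4.000 = 2890 kN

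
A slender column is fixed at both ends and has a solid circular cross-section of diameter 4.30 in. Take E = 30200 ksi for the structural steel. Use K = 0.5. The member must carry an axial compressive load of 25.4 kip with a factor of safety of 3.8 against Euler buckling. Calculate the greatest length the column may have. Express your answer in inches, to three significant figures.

I = πd⁴/64 = π×4.30⁴/64 = 16.78 in⁴
Required critical load P_cr = n·P = 3.8 × 25.4 = 96.52 kip = 9.652×10^4 lb
From P_cr = π²EI/(K·L)²:  L = (1/K)·√(π²EI/P_cr) = (1/0.5)·√(π²×3.02×10^7×16.78/9.652×10^4)
L = 455 in

L_max ≈ 455 in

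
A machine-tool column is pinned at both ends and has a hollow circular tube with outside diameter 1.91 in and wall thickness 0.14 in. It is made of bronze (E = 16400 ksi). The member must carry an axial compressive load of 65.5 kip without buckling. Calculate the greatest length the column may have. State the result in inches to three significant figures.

L_max ≈ 27.5 in

Inner diameter d_i = 1.91 − 2×0.14 = 1.630 in
I = π(d_o⁴ − d_i⁴)/64 = π(1.91⁴ − 1.630⁴)/64 = 0.3068 in⁴
At the buckling limit P_cr = P = 6.550×10^4 lb
From P_cr = π²EI/(K·L)²:  L = (1/K)·√(π²EI/P_cr) = (1/1)·√(π²×1.64×10^7×0.3068/6.550×10^4)
L = 27.5 in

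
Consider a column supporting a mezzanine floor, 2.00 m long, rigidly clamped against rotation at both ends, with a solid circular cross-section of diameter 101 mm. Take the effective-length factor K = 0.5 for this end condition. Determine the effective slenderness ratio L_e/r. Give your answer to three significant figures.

I = πd⁴/64 = π×101⁴/64 = 5.108×10^6 mm⁴
A = 8.012×10^3 mm²;  r_min = √(I/A) = √(5.108×10^6/8.012×10^3) = 25.25 mm
L_e = K·L = 0.5 × 2.00 m = 1.000 m = 1000.0 mm
λ = L_e / r_min = 1000.0 / 25.25 = 39.6

λ ≈ 39.6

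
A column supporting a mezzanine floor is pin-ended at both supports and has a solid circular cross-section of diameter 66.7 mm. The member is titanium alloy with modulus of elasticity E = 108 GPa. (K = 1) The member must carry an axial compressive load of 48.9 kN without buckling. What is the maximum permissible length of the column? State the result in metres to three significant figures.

I = πd⁴/64 = π×66.7⁴/64 = 9.716×10^5 mm⁴
I = 9.716×10^-7 m⁴
At the buckling limit P_cr = P = 4.890×10^4 N
From P_cr = π²EI/(K·L)²:  L = (1/K)·√(π²EI/P_cr) = (1/1)·√(π²×1.08×10^11×9.716×10^-7/4.890×10^4)
L = 4.60 m

L_max ≈ 4.60 m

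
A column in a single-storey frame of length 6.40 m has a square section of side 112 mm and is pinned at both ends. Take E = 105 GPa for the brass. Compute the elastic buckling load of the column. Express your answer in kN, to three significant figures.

P_cr ≈ 332 kN

I = a⁴/12 = 112⁴/12 = 1.311×10^7 mm⁴
I = 1.311×10^7 mm⁴ = 1.311×10^-5 m⁴
Effective length L_e = K·L = 1 × 6.40 = 6.400 m
P_cr = π²EI / L_e² = π² × 105×10⁹ × 1.311×10^-5 / 6.400² = 3.318×10^5 N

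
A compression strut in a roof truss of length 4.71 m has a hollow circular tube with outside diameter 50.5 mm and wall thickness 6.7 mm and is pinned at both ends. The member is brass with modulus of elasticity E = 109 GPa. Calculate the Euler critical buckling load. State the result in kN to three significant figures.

P_cr ≈ 11.0 kN

Inner diameter d_i = 50.5 − 2×6.7 = 37.10 mm
I = π(d_o⁴ − d_i⁴)/64 = π(50.5⁴ − 37.10⁴)/64 = 2.263×10^5 mm⁴
I = 2.263×10^5 mm⁴ = 2.263×10^-7 m⁴
Effective length L_e = K·L = 1 × 4.71 = 4.710 m
P_cr = π²EI / L_e² = π² × 109×10⁹ × 2.263×10^-7 / 4.710² = 1.097×10^4 N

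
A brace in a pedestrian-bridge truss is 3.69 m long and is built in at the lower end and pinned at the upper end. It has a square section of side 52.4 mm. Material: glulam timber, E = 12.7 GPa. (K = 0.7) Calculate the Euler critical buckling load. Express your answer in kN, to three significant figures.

P_cr ≈ 11.8 kN

I = a⁴/12 = 52.4⁴/12 = 6.283×10^5 mm⁴
I = 6.283×10^5 mm⁴ = 6.283×10^-7 m⁴
Effective length L_e = K·L = 0.7 × 3.69 = 2.583 m
P_cr = π²EI / L_e² = π² × 12.7×10⁹ × 6.283×10^-7 / 2.583² = 1.180×10^4 N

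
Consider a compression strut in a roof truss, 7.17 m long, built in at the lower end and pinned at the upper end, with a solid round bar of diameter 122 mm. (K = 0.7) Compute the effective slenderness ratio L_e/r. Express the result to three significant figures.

λ ≈ 165

For a solid circle r = d/4 = 122/4 = 30.50 mm
L_e = K·L = 0.7 × 7.17 m = 5.019 m = 5019.0 mm
λ = L_e / r_min = 5019.0 / 30.50 = 165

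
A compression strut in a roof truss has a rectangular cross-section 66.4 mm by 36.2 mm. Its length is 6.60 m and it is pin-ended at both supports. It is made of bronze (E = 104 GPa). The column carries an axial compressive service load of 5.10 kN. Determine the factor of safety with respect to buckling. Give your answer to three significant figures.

Buckling occurs about the weak axis: I_min = h·b³/12 with b = 36.2 mm (the shorter side).
I_min = 66.4×36.2³/12 = 2.625×10^5 mm⁴
I = 2.625×10^5 mm⁴ = 2.625×10^-7 m⁴
Effective length L_e = K·L = 1 × 6.60 = 6.600 m
P_cr = π²EI / L_e² = π² × 104×10⁹ × 2.625×10^-7 / 6.600² = 6.185×10^3 N
Factor of safety n = P_cr / P = 6.1853 / 5.10 = 1.21

n ≈ 1.21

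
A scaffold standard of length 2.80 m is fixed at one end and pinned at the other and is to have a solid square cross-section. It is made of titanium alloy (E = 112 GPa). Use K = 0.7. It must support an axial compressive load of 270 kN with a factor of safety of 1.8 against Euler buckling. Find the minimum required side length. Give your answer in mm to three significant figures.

Required P_cr = n·P = 1.8 × 270 = 486.0 kN
L_e = K·L = 0.7 × 2.80 = 1.960 m
Required I = P_cr·L_e²/(π²E) = 4.860×10^5 × 1.960² / (π² × 1.12×10^11) = 1.689×10^-6 m⁴
I_req = 1.689×10^6 mm⁴
Solid square: I = a⁴/12  ⇒  a = (12I)^(1/4) = (12×1.689×10^6)^(1/4) = 67.1 mm

a ≈ 67.1 mm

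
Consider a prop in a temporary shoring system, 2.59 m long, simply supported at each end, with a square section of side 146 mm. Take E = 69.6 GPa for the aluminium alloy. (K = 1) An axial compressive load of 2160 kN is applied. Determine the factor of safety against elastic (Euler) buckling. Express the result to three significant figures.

I = a⁴/12 = 146⁴/12 = 3.786×10^7 mm⁴
I = 3.786×10^7 mm⁴ = 3.786×10^-5 m⁴
Effective length L_e = K·L = 1 × 2.59 = 2.590 m
P_cr = π²EI / L_e² = π² × 69.6×10⁹ × 3.786×10^-5 / 2.590² = 3.877×10^6 N
Factor of safety n = P_cr / P = 3877.4 / 2160 = 1.80

n ≈ 1.80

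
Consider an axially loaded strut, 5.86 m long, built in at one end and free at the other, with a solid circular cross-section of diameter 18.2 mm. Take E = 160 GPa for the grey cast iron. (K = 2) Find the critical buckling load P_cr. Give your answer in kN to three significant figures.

I = πd⁴/64 = π×18.2⁴/64 = 5.386×10^3 mm⁴
I = 5.386×10^3 mm⁴ = 5.386×10^-9 m⁴
Effective length L_e = K·L = 2 × 5.86 = 11.72 m
P_cr = π²EI / L_e² = π² × 160×10⁹ × 5.386×10^-9 / 11.72² = 61.92 N

P_cr ≈ 0.0619 kN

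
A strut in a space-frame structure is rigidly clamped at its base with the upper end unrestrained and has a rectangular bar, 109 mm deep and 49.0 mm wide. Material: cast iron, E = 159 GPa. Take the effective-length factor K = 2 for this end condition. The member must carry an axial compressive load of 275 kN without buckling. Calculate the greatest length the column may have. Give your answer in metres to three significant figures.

Buckling occurs about the weak axis: I_min = h·b³/12 with b = 49.0 mm (the shorter side).
I_min = 109×49.0³/12 = 1.069×10^6 mm⁴
I = 1.069×10^-6 m⁴
At the buckling limit P_cr = P = 2.750×10^5 N
From P_cr = π²EI/(K·L)²:  L = (1/K)·√(π²EI/P_cr) = (1/2)·√(π²×1.59×10^11×1.069×10^-6/2.750×10^5)
L = 1.23 m

L_max ≈ 1.23 m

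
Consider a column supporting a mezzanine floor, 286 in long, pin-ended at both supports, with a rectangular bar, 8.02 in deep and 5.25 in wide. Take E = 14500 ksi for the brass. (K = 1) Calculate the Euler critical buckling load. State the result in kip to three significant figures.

P_cr ≈ 169 kip

Buckling occurs about the weak axis: I_min = h·b³/12 with b = 5.25 in (the shorter side).
I_min = 8.02×5.25³/12 = 96.71 in⁴
Effective length L_e = K·L = 1 × 286 = 286.0 in
P_cr = π²EI / L_e² = π² × 14500×10³ × 96.71 / 286.0² = 1.692×10^5 lb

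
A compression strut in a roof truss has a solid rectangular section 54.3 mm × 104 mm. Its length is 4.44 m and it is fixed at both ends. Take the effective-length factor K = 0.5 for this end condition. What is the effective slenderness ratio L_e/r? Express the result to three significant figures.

For a rectangle r_min = b/√12 = 54.3/√12 = 15.68 mm
L_e = K·L = 0.5 × 4.44 m = 2.220 m = 2220.0 mm
λ = L_e / r_min = 2220.0 / 15.68 = 142

λ ≈ 142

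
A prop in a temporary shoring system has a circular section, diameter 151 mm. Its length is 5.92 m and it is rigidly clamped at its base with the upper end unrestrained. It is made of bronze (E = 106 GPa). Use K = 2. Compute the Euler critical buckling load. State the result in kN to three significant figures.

P_cr ≈ 190 kN

I = πd⁴/64 = π×151⁴/64 = 2.552×10^7 mm⁴
I = 2.552×10^7 mm⁴ = 2.552×10^-5 m⁴
Effective length L_e = K·L = 2 × 5.92 = 11.84 m
P_cr = π²EI / L_e² = π² × 106×10⁹ × 2.552×10^-5 / 11.84² = 1.904×10^5 N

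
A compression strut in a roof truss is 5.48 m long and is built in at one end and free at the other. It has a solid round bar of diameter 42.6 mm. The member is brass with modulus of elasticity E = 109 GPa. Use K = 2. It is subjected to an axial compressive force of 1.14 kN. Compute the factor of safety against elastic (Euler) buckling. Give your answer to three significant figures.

I = πd⁴/64 = π×42.6⁴/64 = 1.617×10^5 mm⁴
I = 1.617×10^5 mm⁴ = 1.617×10^-7 m⁴
Effective length L_e = K·L = 2 × 5.48 = 10.96 m
P_cr = π²EI / L_e² = π² × 109×10⁹ × 1.617×10^-7 / 10.96² = 1.448×10^3 N
Factor of safety n = P_cr / P = 1.4478 / 1.14 = 1.27

n ≈ 1.27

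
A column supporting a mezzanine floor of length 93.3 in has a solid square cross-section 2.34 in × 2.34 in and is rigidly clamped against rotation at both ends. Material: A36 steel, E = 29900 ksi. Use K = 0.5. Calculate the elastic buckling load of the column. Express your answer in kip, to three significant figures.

P_cr ≈ 339 kip

I = a⁴/12 = 2.34⁴/12 = 2.499 in⁴
Effective length L_e = K·L = 0.5 × 93.3 = 46.65 in
P_cr = π²EI / L_e² = π² × 29900×10³ × 2.499 / 46.65² = 3.388×10^5 lb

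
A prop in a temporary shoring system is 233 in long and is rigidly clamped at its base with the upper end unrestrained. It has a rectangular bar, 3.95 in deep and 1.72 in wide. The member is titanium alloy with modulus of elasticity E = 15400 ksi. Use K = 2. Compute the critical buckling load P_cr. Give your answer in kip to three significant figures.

P_cr ≈ 1.17 kip

Buckling occurs about the weak axis: I_min = h·b³/12 with b = 1.72 in (the shorter side).
I_min = 3.95×1.72³/12 = 1.675 in⁴
Effective length L_e = K·L = 2 × 233 = 466.0 in
P_cr = π²EI / L_e² = π² × 15400×10³ × 1.675 / 466.0² = 1.172×10^3 lb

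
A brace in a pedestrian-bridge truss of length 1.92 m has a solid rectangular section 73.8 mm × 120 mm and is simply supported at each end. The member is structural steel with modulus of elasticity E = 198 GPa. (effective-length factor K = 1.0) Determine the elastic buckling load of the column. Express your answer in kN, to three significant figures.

Buckling occurs about the weak axis: I_min = h·b³/12 with b = 73.8 mm (the shorter side).
I_min = 120×73.8³/12 = 4.019×10^6 mm⁴
I = 4.019×10^6 mm⁴ = 4.019×10^-6 m⁴
Effective length L_e = K·L = 1 × 1.92 = 1.920 m
P_cr = π²EI / L_e² = π² × 198×10⁹ × 4.019×10^-6 / 1.920² = 2.131×10^6 N

P_cr ≈ 2130 kN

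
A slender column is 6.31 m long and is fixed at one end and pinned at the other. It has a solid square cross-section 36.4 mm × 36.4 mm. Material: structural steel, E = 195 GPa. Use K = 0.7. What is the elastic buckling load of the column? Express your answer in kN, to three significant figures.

P_cr ≈ 14.4 kN

I = a⁴/12 = 36.4⁴/12 = 1.463×10^5 mm⁴
I = 1.463×10^5 mm⁴ = 1.463×10^-7 m⁴
Effective length L_e = K·L = 0.7 × 6.31 = 4.417 m
P_cr = π²EI / L_e² = π² × 195×10⁹ × 1.463×10^-7 / 4.417² = 1.443×10^4 N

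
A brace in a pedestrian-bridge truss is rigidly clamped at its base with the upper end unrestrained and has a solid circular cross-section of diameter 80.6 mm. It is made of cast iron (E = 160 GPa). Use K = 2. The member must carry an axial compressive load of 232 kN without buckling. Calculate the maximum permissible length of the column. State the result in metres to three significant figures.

L_max ≈ 1.88 m

I = πd⁴/64 = π×80.6⁴/64 = 2.072×10^6 mm⁴
I = 2.072×10^-6 m⁴
At the buckling limit P_cr = P = 2.320×10^5 N
From P_cr = π²EI/(K·L)²:  L = (1/K)·√(π²EI/P_cr) = (1/2)·√(π²×1.60×10^11×2.072×10^-6/2.320×10^5)
L = 1.88 m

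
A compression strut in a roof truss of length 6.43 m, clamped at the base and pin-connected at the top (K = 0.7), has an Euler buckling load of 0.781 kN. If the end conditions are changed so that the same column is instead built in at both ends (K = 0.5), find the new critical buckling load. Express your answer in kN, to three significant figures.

P_cr ≈ 1.53 kN

P_cr ∝ 1/K², so P_cr,new = P_cr,old × (K_old/K_new)² = 0.781 × (0.7/0.5)²
= 0.781 × 1.960 = 1.53 kN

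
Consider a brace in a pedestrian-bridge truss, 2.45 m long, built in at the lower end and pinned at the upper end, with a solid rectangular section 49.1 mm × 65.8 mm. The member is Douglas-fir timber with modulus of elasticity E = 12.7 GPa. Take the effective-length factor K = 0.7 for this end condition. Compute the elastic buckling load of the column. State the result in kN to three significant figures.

Buckling occurs about the weak axis: I_min = h·b³/12 with b = 49.1 mm (the shorter side).
I_min = 65.8×49.1³/12 = 6.491×10^5 mm⁴
I = 6.491×10^5 mm⁴ = 6.491×10^-7 m⁴
Effective length L_e = K·L = 0.7 × 2.45 = 1.715 m
P_cr = π²EI / L_e² = π² × 12.7×10⁹ × 6.491×10^-7 / 1.715² = 2.766×10^4 N

P_cr ≈ 27.7 kN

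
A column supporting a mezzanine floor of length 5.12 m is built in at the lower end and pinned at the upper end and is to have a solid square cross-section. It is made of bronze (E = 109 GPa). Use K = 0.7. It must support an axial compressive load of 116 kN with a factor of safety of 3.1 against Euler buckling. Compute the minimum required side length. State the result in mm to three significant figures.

a ≈ 84.7 mm

Required P_cr = n·P = 3.1 × 116 = 359.6 kN
L_e = K·L = 0.7 × 5.12 = 3.584 m
Required I = P_cr·L_e²/(π²E) = 3.596×10^5 × 3.584² / (π² × 1.09×10^11) = 4.294×10^-6 m⁴
I_req = 4.294×10^6 mm⁴
Solid square: I = a⁴/12  ⇒  a = (12I)^(1/4) = (12×4.294×10^6)^(1/4) = 84.7 mm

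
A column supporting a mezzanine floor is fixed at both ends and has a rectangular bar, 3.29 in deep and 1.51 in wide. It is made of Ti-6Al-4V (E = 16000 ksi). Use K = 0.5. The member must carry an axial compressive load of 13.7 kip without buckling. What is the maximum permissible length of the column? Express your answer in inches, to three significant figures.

L_max ≈ 209 in

Buckling occurs about the weak axis: I_min = h·b³/12 with b = 1.51 in (the shorter side).
I_min = 3.29×1.51³/12 = 0.9439 in⁴
At the buckling limit P_cr = P = 1.370×10^4 lb
From P_cr = π²EI/(K·L)²:  L = (1/K)·√(π²EI/P_cr) = (1/0.5)·√(π²×1.60×10^7×0.9439/1.370×10^4)
L = 209 in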